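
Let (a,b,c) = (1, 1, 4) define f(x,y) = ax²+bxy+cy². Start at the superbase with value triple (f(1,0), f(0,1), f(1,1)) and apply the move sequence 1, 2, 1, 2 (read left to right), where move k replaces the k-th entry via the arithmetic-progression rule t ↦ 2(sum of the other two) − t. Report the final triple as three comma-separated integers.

start (1,4,6) = (f(1,0),f(0,1),f(1,1))
replace slot 1: 2·(4+6) − 1 = 19 → (19,4,6)
replace slot 2: 2·(19+6) − 4 = 46 → (19,46,6)
replace slot 1: 2·(46+6) − 19 = 85 → (85,46,6)
replace slot 2: 2·(85+6) − 46 = 136 → (85,136,6)

85,136,6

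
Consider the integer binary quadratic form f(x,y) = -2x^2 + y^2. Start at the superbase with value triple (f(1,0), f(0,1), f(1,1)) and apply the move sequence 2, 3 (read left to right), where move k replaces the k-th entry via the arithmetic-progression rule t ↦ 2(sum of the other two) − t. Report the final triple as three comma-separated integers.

start (-2,1,-1) = (f(1,0),f(0,1),f(1,1))
replace slot 2: 2·((-2)+(-1)) − 1 = -7 → (-2,-7,-1)
replace slot 3: 2·((-2)+(-7)) − (-1) = -17 → (-2,-7,-17)

-2,-7,-17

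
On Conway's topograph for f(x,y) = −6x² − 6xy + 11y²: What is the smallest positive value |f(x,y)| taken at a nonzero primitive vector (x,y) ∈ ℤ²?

descent: ρ → (11,6,-6)  [lands on river]
river: ρ → (-6,6,11)
river: ρ → (11,16,-1)
river: ρ → (-1,16,11)
closes: descent 1, river 4
min |a| on river = 1

1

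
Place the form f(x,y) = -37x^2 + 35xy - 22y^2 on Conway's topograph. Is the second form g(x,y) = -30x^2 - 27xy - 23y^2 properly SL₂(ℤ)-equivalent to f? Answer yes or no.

D₁ = -2031, D₂ = -2031
f is negative-definite; reduce −f:
−f: flip: (37,-35,22)→(22,35,37)
−f: translate: b→-9 (≡35 mod 44), so (22,35,37)→(22,-9,24)
−f: reduced (well bottom): (22,-9,24) with a≤c, −a<b≤a
flip sign back: reduced form of f is (-22,9,-24)
g is negative-definite; reduce −g:
−g: flip: (30,27,23)→(23,-27,30)
−g: translate: b→19 (≡-27 mod 46), so (23,-27,30)→(23,19,26)
−g: reduced (well bottom): (23,19,26) with a≤c, −a<b≤a
flip sign back: reduced form of g is (-23,-19,-26)
reduced forms (-22, 9, -24) vs (-23, -19, -26) ⇒ inequivalent

no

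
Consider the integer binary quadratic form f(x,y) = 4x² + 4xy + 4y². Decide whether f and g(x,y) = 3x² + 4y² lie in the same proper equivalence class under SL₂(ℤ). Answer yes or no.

D₁ = -48, D₂ = -48
f: reduced (well bottom): (4,4,4) with a≤c, −a<b≤a
g: reduced (well bottom): (3,0,4) with a≤c, −a<b≤a
reduced forms (4, 4, 4) vs (3, 0, 4) ⇒ inequivalent

no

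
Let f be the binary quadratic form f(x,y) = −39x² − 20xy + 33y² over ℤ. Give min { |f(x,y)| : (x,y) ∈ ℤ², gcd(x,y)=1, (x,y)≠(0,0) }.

descent: ρ → (33,20,-39)  [lands on river]
river: ρ → (-39,58,14)
river: ρ → (14,54,-47)
river: ρ → (-47,40,21)
river: ρ → (21,44,-43)
river: ρ → (-43,42,22)
river: ρ → (22,46,-39)
river: ρ → (-39,32,29)
river: ρ → (29,26,-42)
river: ρ → (-42,58,13)
river: ρ → (13,72,-7)
river: ρ → (-7,68,33)
river: ρ → (33,64,-11)
river: ρ → (-11,68,21)
river: ρ → (21,58,-26)
river: ρ → (-26,46,33)
closes: descent 1, river 16
min |a| on river = 7

7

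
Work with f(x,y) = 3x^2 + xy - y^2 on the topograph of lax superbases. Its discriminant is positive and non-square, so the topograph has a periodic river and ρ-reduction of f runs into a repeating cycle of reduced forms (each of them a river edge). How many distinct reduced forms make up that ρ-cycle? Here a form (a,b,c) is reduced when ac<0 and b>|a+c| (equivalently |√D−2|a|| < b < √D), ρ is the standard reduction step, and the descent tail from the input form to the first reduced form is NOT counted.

D = 13, ⌊√D⌋ = 3
descent: ρ → (-1,3,1)  [lands on river]
river: ρ → (1,3,-1)
ρ-cycle length = 2 (tail of 1 descent step not counted)

2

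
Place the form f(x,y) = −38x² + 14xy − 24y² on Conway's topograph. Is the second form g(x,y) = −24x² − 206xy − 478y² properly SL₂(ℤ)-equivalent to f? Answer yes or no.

D₁ = -3452, D₂ = -3452
f is negative-definite; reduce −f:
−f: flip: (38,-14,24)→(24,14,38)
−f: reduced (well bottom): (24,14,38) with a≤c, −a<b≤a
flip sign back: reduced form of f is (-24,-14,-38)
g is negative-definite; reduce −g:
−g: translate: b→14 (≡206 mod 48), so (24,206,478)→(24,14,38)
−g: reduced (well bottom): (24,14,38) with a≤c, −a<b≤a
flip sign back: reduced form of g is (-24,-14,-38)
reduced forms (-24, -14, -38) vs (-24, -14, -38) ⇒ equivalent

yes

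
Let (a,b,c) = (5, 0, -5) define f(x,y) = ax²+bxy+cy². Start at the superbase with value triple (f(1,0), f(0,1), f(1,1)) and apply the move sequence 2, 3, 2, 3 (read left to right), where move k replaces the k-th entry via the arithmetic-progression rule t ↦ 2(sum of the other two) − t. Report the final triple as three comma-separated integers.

start (5,-5,0) = (f(1,0),f(0,1),f(1,1))
replace slot 2: 2·(5+0) − (-5) = 15 → (5,15,0)
replace slot 3: 2·(5+15) − 0 = 40 → (5,15,40)
replace slot 2: 2·(5+40) − 15 = 75 → (5,75,40)
replace slot 3: 2·(5+75) − 40 = 120 → (5,75,120)

5,75,120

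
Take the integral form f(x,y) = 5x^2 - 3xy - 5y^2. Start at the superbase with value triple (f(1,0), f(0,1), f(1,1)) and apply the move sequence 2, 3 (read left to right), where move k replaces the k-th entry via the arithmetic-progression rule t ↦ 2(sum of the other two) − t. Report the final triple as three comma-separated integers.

start (5,-5,-3) = (f(1,0),f(0,1),f(1,1))
replace slot 2: 2·(5+(-3)) − (-5) = 9 → (5,9,-3)
replace slot 3: 2·(5+9) − (-3) = 31 → (5,9,31)

5,9,31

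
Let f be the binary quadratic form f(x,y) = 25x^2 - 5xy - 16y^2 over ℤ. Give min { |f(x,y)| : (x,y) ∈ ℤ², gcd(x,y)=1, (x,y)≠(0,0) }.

descent: ρ → (-16,37,4)  [lands on river]
river: ρ → (4,35,-25)
river: ρ → (-25,15,14)
river: ρ → (14,13,-26)
river: ρ → (-26,39,1)
river: ρ → (1,39,-26)
river: ρ → (-26,13,14)
river: ρ → (14,15,-25)
river: ρ → (-25,35,4)
river: ρ → (4,37,-16)
river: ρ → (-16,27,14)
river: ρ → (14,29,-14)
river: ρ → (-14,27,16)
river: ρ → (16,37,-4)
river: ρ → (-4,35,25)
river: ρ → (25,15,-14)
river: ρ → (-14,13,26)
river: ρ → (26,39,-1)
river: ρ → (-1,39,26)
river: ρ → (26,13,-14)
river: ρ → (-14,15,25)
river: ρ → (25,35,-4)
river: ρ → (-4,37,16)
river: ρ → (16,27,-14)
river: ρ → (-14,29,14)
river: ρ → (14,27,-16)
closes: descent 1, river 26
min |a| on river = 1

1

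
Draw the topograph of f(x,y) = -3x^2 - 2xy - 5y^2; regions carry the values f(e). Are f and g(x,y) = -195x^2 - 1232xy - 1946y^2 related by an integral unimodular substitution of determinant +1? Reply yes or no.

D₁ = -56, D₂ = -56
f is negative-definite; reduce −f:
−f: reduced (well bottom): (3,2,5) with a≤c, −a<b≤a
flip sign back: reduced form of f is (-3,-2,-5)
g is negative-definite; reduce −g:
−g: translate: b→62 (≡1232 mod 390), so (195,1232,1946)→(195,62,5)
−g: flip: (195,62,5)→(5,-62,195)
−g: translate: b→-2 (≡-62 mod 10), so (5,-62,195)→(5,-2,3)
−g: flip: (5,-2,3)→(3,2,5)
−g: reduced (well bottom): (3,2,5) with a≤c, −a<b≤a
flip sign back: reduced form of g is (-3,-2,-5)
reduced forms (-3, -2, -5) vs (-3, -2, -5) ⇒ equivalent

yes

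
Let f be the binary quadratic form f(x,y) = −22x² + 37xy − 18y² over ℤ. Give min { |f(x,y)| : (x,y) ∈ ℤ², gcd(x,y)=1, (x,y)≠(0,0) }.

translate: b→7 (≡-37 mod 44), so (22,-37,18)→(22,7,3)
flip: (22,7,3)→(3,-7,22)
translate: b→-1 (≡-7 mod 6), so (3,-7,22)→(3,-1,18)
reduced (well bottom): (3,-1,18) with a≤c, −a<b≤a
well minimum |f| = |-3| = 3 (negative-definite)

3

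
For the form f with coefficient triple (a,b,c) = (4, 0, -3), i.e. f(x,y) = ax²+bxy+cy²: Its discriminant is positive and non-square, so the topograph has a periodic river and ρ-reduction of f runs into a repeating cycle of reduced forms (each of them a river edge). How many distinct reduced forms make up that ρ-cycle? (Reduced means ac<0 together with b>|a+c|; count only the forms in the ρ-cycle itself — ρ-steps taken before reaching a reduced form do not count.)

D = 48, ⌊√D⌋ = 6
descent: ρ → (-3,6,1)  [lands on river]
river: ρ → (1,6,-3)
ρ-cycle length = 2 (tail of 1 descent step not counted)

2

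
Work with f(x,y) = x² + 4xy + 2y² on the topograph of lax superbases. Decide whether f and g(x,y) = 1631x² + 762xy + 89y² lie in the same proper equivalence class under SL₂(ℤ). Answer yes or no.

D₁ = 8, D₂ = 8
river cycle of f (length 2): (-1, 2, 1), (1, 2, -1)
river cycle of g (length 2): (1, 2, -1), (-1, 2, 1)
cycles coincide ⇒ equivalent

yes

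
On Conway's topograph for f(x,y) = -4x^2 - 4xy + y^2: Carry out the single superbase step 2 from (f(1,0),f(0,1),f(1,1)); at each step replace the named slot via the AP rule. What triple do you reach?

start (-4,1,-7) = (f(1,0),f(0,1),f(1,1))
replace slot 2: 2·((-4)+(-7)) − 1 = -23 → (-4,-23,-7)

-4,-23,-7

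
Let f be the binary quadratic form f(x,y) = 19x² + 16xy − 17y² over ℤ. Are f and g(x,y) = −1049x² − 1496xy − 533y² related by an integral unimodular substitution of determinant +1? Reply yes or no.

D₁ = 1548, D₂ = 1548
river cycle of f (length 10): (-17, 18, 18), (18, 18, -17), (-17, 16, 19), (19, 22, -14), (-14, 34, 7), (7, 36, -9), (-9, 36, 7), (7, 34, -14), (-14, 22, 19), (19, 16, -17)
river cycle of g (length 10): (-17, 16, 19), (19, 22, -14), (-14, 34, 7), (7, 36, -9), (-9, 36, 7), (7, 34, -14), (-14, 22, 19), (19, 16, -17), (-17, 18, 18), (18, 18, -17)
cycles coincide ⇒ equivalent

yes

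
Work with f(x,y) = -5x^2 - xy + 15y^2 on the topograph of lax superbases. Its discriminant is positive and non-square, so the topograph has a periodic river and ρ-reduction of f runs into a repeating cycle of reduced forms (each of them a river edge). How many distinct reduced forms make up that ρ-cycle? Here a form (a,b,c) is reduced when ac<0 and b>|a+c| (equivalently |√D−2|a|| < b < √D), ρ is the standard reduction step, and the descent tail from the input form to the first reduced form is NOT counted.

D = 301, ⌊√D⌋ = 17
descent: ρ → (15,1,-5)
descent: ρ → (-5,9,11)  [lands on river]
river: ρ → (11,13,-3)
river: ρ → (-3,17,1)
river: ρ → (1,17,-3)
river: ρ → (-3,13,11)
river: ρ → (11,9,-5)
river: ρ → (-5,11,9)
river: ρ → (9,7,-7)
river: ρ → (-7,7,9)
river: ρ → (9,11,-5)
ρ-cycle length = 10 (tail of 2 descent steps not counted)

10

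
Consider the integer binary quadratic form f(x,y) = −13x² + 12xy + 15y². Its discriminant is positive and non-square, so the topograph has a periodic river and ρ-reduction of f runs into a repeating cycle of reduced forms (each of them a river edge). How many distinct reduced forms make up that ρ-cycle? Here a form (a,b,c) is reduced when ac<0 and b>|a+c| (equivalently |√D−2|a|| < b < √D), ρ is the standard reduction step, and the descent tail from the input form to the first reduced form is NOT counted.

D = 924, ⌊√D⌋ = 30
river: ρ → (15,18,-10)
river: ρ → (-10,22,11)
river: ρ → (11,22,-10)
river: ρ → (-10,18,15)
river: ρ → (15,12,-13)
river: ρ → (-13,14,14)
river: ρ → (14,14,-13)
river: ρ → (-13,12,15)
ρ-cycle length = 8 (tail of 0 descent steps not counted)

8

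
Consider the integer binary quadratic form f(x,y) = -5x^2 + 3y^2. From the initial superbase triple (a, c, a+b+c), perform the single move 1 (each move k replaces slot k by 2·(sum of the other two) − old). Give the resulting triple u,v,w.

start (-5,3,-2) = (f(1,0),f(0,1),f(1,1))
replace slot 1: 2·(3+(-2)) − (-5) = 7 → (7,3,-2)

7,3,-2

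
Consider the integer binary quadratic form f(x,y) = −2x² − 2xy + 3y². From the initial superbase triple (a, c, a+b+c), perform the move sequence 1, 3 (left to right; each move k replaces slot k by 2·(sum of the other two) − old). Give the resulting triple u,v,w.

start (-2,3,-1) = (f(1,0),f(0,1),f(1,1))
replace slot 1: 2·(3+(-1)) − (-2) = 6 → (6,3,-1)
replace slot 3: 2·(6+3) − (-1) = 19 → (6,3,19)

6,3,19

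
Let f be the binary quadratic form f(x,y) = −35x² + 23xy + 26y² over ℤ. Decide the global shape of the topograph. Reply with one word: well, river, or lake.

D = b²−4ac = 23² − 4·(-35)·26 = 4169
D > 0 non-square ⇒ indefinite ⇒ periodic river

river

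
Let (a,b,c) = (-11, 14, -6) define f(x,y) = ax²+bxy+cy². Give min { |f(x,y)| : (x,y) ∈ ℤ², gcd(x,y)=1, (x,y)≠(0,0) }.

translate: b→8 (≡-14 mod 22), so (11,-14,6)→(11,8,3)
flip: (11,8,3)→(3,-8,11)
translate: b→-2 (≡-8 mod 6), so (3,-8,11)→(3,-2,6)
reduced (well bottom): (3,-2,6) with a≤c, −a<b≤a
well minimum |f| = |-3| = 3 (negative-definite)

3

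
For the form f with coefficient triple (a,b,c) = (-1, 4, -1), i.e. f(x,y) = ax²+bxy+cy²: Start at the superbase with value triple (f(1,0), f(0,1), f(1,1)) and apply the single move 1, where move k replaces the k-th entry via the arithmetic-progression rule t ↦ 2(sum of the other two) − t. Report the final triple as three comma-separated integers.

start (-1,-1,2) = (f(1,0),f(0,1),f(1,1))
replace slot 1: 2·((-1)+2) − (-1) = 3 → (3,-1,2)

3,-1,2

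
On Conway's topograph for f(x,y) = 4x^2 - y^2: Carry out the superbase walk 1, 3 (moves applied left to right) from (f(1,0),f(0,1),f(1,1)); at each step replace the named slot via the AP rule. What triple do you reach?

start (4,-1,3) = (f(1,0),f(0,1),f(1,1))
replace slot 1: 2·((-1)+3) − 4 = 0 → (0,-1,3)
replace slot 3: 2·(0+(-1)) − 3 = -5 → (0,-1,-5)

0,-1,-5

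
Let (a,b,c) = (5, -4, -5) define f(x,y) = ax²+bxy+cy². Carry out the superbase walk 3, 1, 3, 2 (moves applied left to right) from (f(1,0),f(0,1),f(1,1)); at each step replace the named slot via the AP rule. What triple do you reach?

start (5,-5,-4) = (f(1,0),f(0,1),f(1,1))
replace slot 3: 2·(5+(-5)) − (-4) = 4 → (5,-5,4)
replace slot 1: 2·((-5)+4) − 5 = -7 → (-7,-5,4)
replace slot 3: 2·((-7)+(-5)) − 4 = -28 → (-7,-5,-28)
replace slot 2: 2·((-7)+(-28)) − (-5) = -65 → (-7,-65,-28)

-7,-65,-28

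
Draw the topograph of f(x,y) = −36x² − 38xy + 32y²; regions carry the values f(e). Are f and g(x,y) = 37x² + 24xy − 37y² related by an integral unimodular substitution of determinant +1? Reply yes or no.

D₁ = 6052, D₂ = 6052
river cycle of f (length 20): (32, 38, -36), (-36, 34, 34), (34, 34, -36), (-36, 38, 32), (32, 26, -42), (-42, 58, 16), (16, 70, -18), (-18, 74, 8), (8, 70, -36), (-36, 74, 4), … (10 more)
river cycle of g (length 24): (-37, 50, 24), (24, 46, -41), (-41, 36, 29), (29, 22, -48), (-48, 74, 3), (3, 76, -23), (-23, 62, 24), (24, 34, -51), (-51, 68, 7), (7, 72, -31), … (14 more)
cycles differ ⇒ inequivalent

no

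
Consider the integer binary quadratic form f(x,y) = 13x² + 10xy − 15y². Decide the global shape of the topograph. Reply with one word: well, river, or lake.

D = b²−4ac = 10² − 4·13·(-15) = 880
D > 0 non-square ⇒ indefinite ⇒ periodic river

river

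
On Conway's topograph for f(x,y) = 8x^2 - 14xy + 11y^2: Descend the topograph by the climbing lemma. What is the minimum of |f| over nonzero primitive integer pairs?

translate: b→2 (≡-14 mod 16), so (8,-14,11)→(8,2,5)
flip: (8,2,5)→(5,-2,8)
reduced (well bottom): (5,-2,8) with a≤c, −a<b≤a
well minimum = a = 5

5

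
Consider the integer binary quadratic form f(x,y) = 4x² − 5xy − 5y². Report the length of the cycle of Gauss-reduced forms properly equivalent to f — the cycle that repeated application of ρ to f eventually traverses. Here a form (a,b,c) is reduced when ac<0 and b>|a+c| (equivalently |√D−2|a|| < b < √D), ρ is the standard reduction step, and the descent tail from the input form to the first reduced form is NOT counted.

D = 105, ⌊√D⌋ = 10
descent: ρ → (-5,5,4)  [lands on river]
river: ρ → (4,3,-6)
river: ρ → (-6,9,1)
river: ρ → (1,9,-6)
river: ρ → (-6,3,4)
river: ρ → (4,5,-5)
ρ-cycle length = 6 (tail of 1 descent step not counted)

6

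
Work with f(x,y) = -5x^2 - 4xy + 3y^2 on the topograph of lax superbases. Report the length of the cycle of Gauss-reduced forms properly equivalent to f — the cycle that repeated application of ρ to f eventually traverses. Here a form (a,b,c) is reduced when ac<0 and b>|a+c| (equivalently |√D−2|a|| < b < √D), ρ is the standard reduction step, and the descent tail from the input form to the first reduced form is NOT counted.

D = 76, ⌊√D⌋ = 8
descent: ρ → (3,4,-5)  [lands on river]
river: ρ → (-5,6,2)
river: ρ → (2,6,-5)
river: ρ → (-5,4,3)
river: ρ → (3,8,-1)
river: ρ → (-1,8,3)
ρ-cycle length = 6 (tail of 1 descent step not counted)

6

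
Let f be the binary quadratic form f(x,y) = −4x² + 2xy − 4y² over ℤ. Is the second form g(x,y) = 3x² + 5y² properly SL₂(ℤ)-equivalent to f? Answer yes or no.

D₁ = -60, D₂ = -60
f is negative-definite; reduce −f:
−f: flip: (4,-2,4)→(4,2,4)
−f: reduced (well bottom): (4,2,4) with a≤c, −a<b≤a
flip sign back: reduced form of f is (-4,-2,-4)
g: reduced (well bottom): (3,0,5) with a≤c, −a<b≤a
reduced forms (-4, -2, -4) vs (3, 0, 5) ⇒ inequivalent

no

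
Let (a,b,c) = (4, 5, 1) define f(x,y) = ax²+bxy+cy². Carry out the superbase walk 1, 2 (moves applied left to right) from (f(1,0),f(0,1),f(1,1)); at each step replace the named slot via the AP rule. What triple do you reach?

start (4,1,10) = (f(1,0),f(0,1),f(1,1))
replace slot 1: 2·(1+10) − 4 = 18 → (18,1,10)
replace slot 2: 2·(18+10) − 1 = 55 → (18,55,10)

18,55,10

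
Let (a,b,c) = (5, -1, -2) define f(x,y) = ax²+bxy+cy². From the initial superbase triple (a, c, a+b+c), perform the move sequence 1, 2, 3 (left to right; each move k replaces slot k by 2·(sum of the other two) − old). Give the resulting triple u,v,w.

start (5,-2,2) = (f(1,0),f(0,1),f(1,1))
replace slot 1: 2·((-2)+2) − 5 = -5 → (-5,-2,2)
replace slot 2: 2·((-5)+2) − (-2) = -4 → (-5,-4,2)
replace slot 3: 2·((-5)+(-4)) − 2 = -20 → (-5,-4,-20)

-5,-4,-20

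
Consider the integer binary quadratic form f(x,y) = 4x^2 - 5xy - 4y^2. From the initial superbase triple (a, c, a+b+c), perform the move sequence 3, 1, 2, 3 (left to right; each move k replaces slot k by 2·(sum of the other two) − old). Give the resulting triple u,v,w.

start (4,-4,-5) = (f(1,0),f(0,1),f(1,1))
replace slot 3: 2·(4+(-4)) − (-5) = 5 → (4,-4,5)
replace slot 1: 2·((-4)+5) − 4 = -2 → (-2,-4,5)
replace slot 2: 2·((-2)+5) − (-4) = 10 → (-2,10,5)
replace slot 3: 2·((-2)+10) − 5 = 11 → (-2,10,11)

-2,10,11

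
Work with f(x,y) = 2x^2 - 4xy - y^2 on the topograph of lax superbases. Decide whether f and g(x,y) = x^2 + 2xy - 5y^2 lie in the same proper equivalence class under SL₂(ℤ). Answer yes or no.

D₁ = 24, D₂ = 24
river cycle of f (length 2): (-1, 4, 2), (2, 4, -1)
river cycle of g (length 2): (1, 4, -2), (-2, 4, 1)
cycles differ ⇒ inequivalent

no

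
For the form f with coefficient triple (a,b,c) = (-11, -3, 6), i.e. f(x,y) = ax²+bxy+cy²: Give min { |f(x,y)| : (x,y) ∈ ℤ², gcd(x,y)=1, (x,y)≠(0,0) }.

descent: ρ → (6,15,-2)  [lands on river]
river: ρ → (-2,13,13)
river: ρ → (13,13,-2)
river: ρ → (-2,15,6)
river: ρ → (6,9,-8)
river: ρ → (-8,7,7)
river: ρ → (7,7,-8)
river: ρ → (-8,9,6)
closes: descent 1, river 8
min |a| on river = 2

2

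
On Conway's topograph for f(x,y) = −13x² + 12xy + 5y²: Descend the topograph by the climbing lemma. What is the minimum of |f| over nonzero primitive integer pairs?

river: ρ → (5,18,-4)
river: ρ → (-4,14,13)
river: ρ → (13,12,-5)
river: ρ → (-5,18,4)
river: ρ → (4,14,-13)
river: ρ → (-13,12,5)
closes: descent 0, river 6
min |a| on river = 4

4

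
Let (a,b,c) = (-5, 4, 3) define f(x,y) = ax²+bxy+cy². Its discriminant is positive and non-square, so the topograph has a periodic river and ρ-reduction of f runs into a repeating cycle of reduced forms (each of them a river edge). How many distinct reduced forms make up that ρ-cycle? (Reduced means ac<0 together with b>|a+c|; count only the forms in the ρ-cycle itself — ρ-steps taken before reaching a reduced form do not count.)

D = 76, ⌊√D⌋ = 8
river: ρ → (3,8,-1)
river: ρ → (-1,8,3)
river: ρ → (3,4,-5)
river: ρ → (-5,6,2)
river: ρ → (2,6,-5)
river: ρ → (-5,4,3)
ρ-cycle length = 6 (tail of 0 descent steps not counted)

6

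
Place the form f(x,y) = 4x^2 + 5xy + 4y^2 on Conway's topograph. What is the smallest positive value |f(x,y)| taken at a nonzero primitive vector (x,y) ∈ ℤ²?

translate: b→-3 (≡5 mod 8), so (4,5,4)→(4,-3,3)
flip: (4,-3,3)→(3,3,4)
reduced (well bottom): (3,3,4) with a≤c, −a<b≤a
well minimum = a = 3

3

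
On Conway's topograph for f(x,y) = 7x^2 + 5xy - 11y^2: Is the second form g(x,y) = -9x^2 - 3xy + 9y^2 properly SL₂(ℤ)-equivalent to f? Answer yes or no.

D₁ = 333, D₂ = 333
river cycle of f (length 6): (-11, 17, 1), (1, 17, -11), (-11, 5, 7), (7, 9, -9), (-9, 9, 7), (7, 5, -11)
river cycle of g (length 6): (9, 3, -9), (-9, 15, 3), (3, 15, -9), (-9, 3, 9), (9, 15, -3), (-3, 15, 9)
cycles differ ⇒ inequivalent

no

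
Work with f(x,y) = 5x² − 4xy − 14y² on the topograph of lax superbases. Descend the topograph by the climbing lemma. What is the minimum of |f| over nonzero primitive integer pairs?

descent: ρ → (-14,4,5)
descent: ρ → (5,16,-2)  [lands on river]
river: ρ → (-2,16,5)
river: ρ → (5,14,-5)
river: ρ → (-5,16,2)
river: ρ → (2,16,-5)
river: ρ → (-5,14,5)
closes: descent 2, river 6
min |a| on river = 2

2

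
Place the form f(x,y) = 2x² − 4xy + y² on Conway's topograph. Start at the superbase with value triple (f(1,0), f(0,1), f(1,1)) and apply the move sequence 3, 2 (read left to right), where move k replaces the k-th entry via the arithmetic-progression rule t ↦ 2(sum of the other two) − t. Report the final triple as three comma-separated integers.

start (2,1,-1) = (f(1,0),f(0,1),f(1,1))
replace slot 3: 2·(2+1) − (-1) = 7 → (2,1,7)
replace slot 2: 2·(2+7) − 1 = 17 → (2,17,7)

2,17,7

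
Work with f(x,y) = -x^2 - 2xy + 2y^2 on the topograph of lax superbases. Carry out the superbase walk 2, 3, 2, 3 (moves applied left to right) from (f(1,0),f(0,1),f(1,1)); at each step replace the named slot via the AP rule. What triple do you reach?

start (-1,2,-1) = (f(1,0),f(0,1),f(1,1))
replace slot 2: 2·((-1)+(-1)) − 2 = -6 → (-1,-6,-1)
replace slot 3: 2·((-1)+(-6)) − (-1) = -13 → (-1,-6,-13)
replace slot 2: 2·((-1)+(-13)) − (-6) = -22 → (-1,-22,-13)
replace slot 3: 2·((-1)+(-22)) − (-13) = -33 → (-1,-22,-33)

-1,-22,-33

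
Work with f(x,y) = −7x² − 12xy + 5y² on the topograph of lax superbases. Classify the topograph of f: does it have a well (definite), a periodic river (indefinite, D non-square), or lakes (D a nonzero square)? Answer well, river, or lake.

D = b²−4ac = (-12)² − 4·(-7)·5 = 284
D > 0 non-square ⇒ indefinite ⇒ periodic river

river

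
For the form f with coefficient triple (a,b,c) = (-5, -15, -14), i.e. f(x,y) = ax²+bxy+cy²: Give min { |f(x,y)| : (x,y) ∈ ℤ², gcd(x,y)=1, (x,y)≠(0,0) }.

translate: b→5 (≡15 mod 10), so (5,15,14)→(5,5,4)
flip: (5,5,4)→(4,-5,5)
translate: b→3 (≡-5 mod 8), so (4,-5,5)→(4,3,4)
reduced (well bottom): (4,3,4) with a≤c, −a<b≤a
well minimum |f| = |-4| = 4 (negative-definite)

4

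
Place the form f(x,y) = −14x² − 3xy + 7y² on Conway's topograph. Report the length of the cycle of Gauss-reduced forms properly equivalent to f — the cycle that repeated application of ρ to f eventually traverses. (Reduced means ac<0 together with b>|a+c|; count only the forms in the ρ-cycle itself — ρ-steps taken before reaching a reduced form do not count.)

D = 401, ⌊√D⌋ = 20
descent: ρ → (7,17,-4)  [lands on river]
river: ρ → (-4,15,11)
river: ρ → (11,7,-8)
river: ρ → (-8,9,10)
river: ρ → (10,11,-7)
river: ρ → (-7,17,4)
river: ρ → (4,15,-11)
river: ρ → (-11,7,8)
river: ρ → (8,9,-10)
river: ρ → (-10,11,7)
ρ-cycle length = 10 (tail of 1 descent step not counted)

10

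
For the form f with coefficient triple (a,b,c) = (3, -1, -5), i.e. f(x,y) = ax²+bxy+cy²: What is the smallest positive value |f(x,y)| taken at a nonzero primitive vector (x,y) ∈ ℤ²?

descent: ρ → (-5,1,3)
descent: ρ → (3,5,-3)  [lands on river]
river: ρ → (-3,7,1)
river: ρ → (1,7,-3)
river: ρ → (-3,5,3)
river: ρ → (3,7,-1)
river: ρ → (-1,7,3)
closes: descent 2, river 6
min |a| on river = 1

1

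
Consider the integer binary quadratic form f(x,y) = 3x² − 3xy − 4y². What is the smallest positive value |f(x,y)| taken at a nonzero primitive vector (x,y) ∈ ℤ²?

descent: ρ → (-4,3,3)  [lands on river]
river: ρ → (3,3,-4)
river: ρ → (-4,5,2)
river: ρ → (2,7,-1)
river: ρ → (-1,7,2)
river: ρ → (2,5,-4)
closes: descent 1, river 6
min |a| on river = 1

1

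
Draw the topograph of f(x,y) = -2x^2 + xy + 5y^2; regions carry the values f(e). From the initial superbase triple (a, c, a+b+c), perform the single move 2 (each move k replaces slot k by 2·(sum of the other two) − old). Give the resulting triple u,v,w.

start (-2,5,4) = (f(1,0),f(0,1),f(1,1))
replace slot 2: 2·((-2)+4) − 5 = -1 → (-2,-1,4)

-2,-1,4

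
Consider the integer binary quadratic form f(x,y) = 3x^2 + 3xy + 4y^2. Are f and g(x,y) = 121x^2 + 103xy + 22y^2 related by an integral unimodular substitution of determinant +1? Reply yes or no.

D₁ = -39, D₂ = -39
f: reduced (well bottom): (3,3,4) with a≤c, −a<b≤a
g: flip: (121,103,22)→(22,-103,121)
g: translate: b→-15 (≡-103 mod 44), so (22,-103,121)→(22,-15,3)
g: flip: (22,-15,3)→(3,15,22)
g: translate: b→3 (≡15 mod 6), so (3,15,22)→(3,3,4)
g: reduced (well bottom): (3,3,4) with a≤c, −a<b≤a
reduced forms (3, 3, 4) vs (3, 3, 4) ⇒ equivalent

yes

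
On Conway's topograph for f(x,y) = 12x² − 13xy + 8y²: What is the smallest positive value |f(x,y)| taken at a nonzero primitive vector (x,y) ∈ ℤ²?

translate: b→11 (≡-13 mod 24), so (12,-13,8)→(12,11,7)
flip: (12,11,7)→(7,-11,12)
translate: b→3 (≡-11 mod 14), so (7,-11,12)→(7,3,8)
reduced (well bottom): (7,3,8) with a≤c, −a<b≤a
well minimum = a = 7

7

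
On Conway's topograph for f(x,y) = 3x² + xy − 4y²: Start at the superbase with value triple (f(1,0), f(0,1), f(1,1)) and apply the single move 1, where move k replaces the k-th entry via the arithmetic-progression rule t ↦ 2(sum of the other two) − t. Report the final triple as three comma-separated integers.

start (3,-4,0) = (f(1,0),f(0,1),f(1,1))
replace slot 1: 2·((-4)+0) − 3 = -11 → (-11,-4,0)

-11,-4,0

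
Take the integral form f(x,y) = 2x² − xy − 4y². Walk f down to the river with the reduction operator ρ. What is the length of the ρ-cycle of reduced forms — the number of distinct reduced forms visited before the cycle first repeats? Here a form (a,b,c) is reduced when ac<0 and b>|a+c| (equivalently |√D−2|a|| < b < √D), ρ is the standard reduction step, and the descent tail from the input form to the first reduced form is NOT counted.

D = 33, ⌊√D⌋ = 5
descent: ρ → (-4,1,2)
descent: ρ → (2,3,-3)  [lands on river]
river: ρ → (-3,3,2)
river: ρ → (2,5,-1)
river: ρ → (-1,5,2)
ρ-cycle length = 4 (tail of 2 descent steps not counted)

4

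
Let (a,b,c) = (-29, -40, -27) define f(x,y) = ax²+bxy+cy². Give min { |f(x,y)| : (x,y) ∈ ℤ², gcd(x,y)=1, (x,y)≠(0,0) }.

translate: b→-18 (≡40 mod 58), so (29,40,27)→(29,-18,16)
flip: (29,-18,16)→(16,18,29)
translate: b→-14 (≡18 mod 32), so (16,18,29)→(16,-14,27)
reduced (well bottom): (16,-14,27) with a≤c, −a<b≤a
well minimum |f| = |-16| = 16 (negative-definite)

16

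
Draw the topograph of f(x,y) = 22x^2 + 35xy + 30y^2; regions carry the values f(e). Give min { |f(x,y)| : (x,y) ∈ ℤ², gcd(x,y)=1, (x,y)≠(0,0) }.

translate: b→-9 (≡35 mod 44), so (22,35,30)→(22,-9,17)
flip: (22,-9,17)→(17,9,22)
reduced (well bottom): (17,9,22) with a≤c, −a<b≤a
well minimum = a = 17

17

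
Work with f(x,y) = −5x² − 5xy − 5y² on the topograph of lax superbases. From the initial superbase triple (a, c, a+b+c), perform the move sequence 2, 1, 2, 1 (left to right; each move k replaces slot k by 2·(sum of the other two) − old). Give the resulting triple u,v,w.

start (-5,-5,-15) = (f(1,0),f(0,1),f(1,1))
replace slot 2: 2·((-5)+(-15)) − (-5) = -35 → (-5,-35,-15)
replace slot 1: 2·((-35)+(-15)) − (-5) = -95 → (-95,-35,-15)
replace slot 2: 2·((-95)+(-15)) − (-35) = -185 → (-95,-185,-15)
replace slot 1: 2·((-185)+(-15)) − (-95) = -305 → (-305,-185,-15)

-305,-185,-15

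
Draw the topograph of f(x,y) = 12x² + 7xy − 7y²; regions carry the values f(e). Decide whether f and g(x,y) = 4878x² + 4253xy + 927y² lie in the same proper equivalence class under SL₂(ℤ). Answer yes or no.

D₁ = 385, D₂ = 385
river cycle of f (length 10): (-7, 7, 12), (12, 17, -2), (-2, 19, 3), (3, 17, -8), (-8, 15, 5), (5, 15, -8), (-8, 17, 3), (3, 19, -2), (-2, 17, 12), (12, 7, -7)
river cycle of g (length 10): (12, 7, -7), (-7, 7, 12), (12, 17, -2), (-2, 19, 3), (3, 17, -8), (-8, 15, 5), (5, 15, -8), (-8, 17, 3), (3, 19, -2), (-2, 17, 12)
cycles coincide ⇒ equivalent

yes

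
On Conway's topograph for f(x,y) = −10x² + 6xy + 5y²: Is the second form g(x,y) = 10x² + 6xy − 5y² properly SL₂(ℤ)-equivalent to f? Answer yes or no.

D₁ = 236, D₂ = 236
river cycle of f (length 6): (5, 14, -2), (-2, 14, 5), (5, 6, -10), (-10, 14, 1), (1, 14, -10), (-10, 6, 5)
river cycle of g (length 6): (-5, 14, 2), (2, 14, -5), (-5, 6, 10), (10, 14, -1), (-1, 14, 10), (10, 6, -5)
cycles differ ⇒ inequivalent

no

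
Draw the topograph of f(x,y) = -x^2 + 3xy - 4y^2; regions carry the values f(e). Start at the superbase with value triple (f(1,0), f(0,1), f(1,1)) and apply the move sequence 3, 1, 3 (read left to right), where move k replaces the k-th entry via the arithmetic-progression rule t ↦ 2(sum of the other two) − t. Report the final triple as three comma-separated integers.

start (-1,-4,-2) = (f(1,0),f(0,1),f(1,1))
replace slot 3: 2·((-1)+(-4)) − (-2) = -8 → (-1,-4,-8)
replace slot 1: 2·((-4)+(-8)) − (-1) = -23 → (-23,-4,-8)
replace slot 3: 2·((-23)+(-4)) − (-8) = -46 → (-23,-4,-46)

-23,-4,-46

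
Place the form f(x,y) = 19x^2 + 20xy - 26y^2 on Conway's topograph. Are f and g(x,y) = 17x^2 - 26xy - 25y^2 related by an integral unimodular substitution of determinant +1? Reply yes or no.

D₁ = 2376, D₂ = 2376
river cycle of f (length 14): (-26, 32, 13), (13, 46, -5), (-5, 44, 22), (22, 44, -5), (-5, 46, 13), (13, 32, -26), (-26, 20, 19), (19, 18, -27), (-27, 36, 10), (10, 44, -11), … (4 more)
river cycle of g (length 10): (-25, 26, 17), (17, 42, -9), (-9, 48, 2), (2, 48, -9), (-9, 42, 17), (17, 26, -25), (-25, 24, 18), (18, 48, -1), (-1, 48, 18), (18, 24, -25)
cycles differ ⇒ inequivalent

no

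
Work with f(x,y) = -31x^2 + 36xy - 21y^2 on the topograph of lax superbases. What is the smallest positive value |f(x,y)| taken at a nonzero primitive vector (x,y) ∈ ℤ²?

translate: b→26 (≡-36 mod 62), so (31,-36,21)→(31,26,16)
flip: (31,26,16)→(16,-26,31)
translate: b→6 (≡-26 mod 32), so (16,-26,31)→(16,6,21)
reduced (well bottom): (16,6,21) with a≤c, −a<b≤a
well minimum |f| = |-16| = 16 (negative-definite)

16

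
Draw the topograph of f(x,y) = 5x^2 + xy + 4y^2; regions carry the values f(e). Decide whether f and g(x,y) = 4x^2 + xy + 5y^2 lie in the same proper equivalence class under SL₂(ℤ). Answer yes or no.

D₁ = -79, D₂ = -79
f: flip: (5,1,4)→(4,-1,5)
f: reduced (well bottom): (4,-1,5) with a≤c, −a<b≤a
g: reduced (well bottom): (4,1,5) with a≤c, −a<b≤a
reduced forms (4, -1, 5) vs (4, 1, 5) ⇒ inequivalent

no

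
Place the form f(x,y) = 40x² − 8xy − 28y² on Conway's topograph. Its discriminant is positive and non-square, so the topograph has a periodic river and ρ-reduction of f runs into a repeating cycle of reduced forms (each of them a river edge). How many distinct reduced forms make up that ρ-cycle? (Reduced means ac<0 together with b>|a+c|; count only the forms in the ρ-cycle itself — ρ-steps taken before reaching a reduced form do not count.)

D = 4544, ⌊√D⌋ = 67
descent: ρ → (-28,64,4)  [lands on river]
river: ρ → (4,64,-28)
river: ρ → (-28,48,20)
river: ρ → (20,32,-44)
river: ρ → (-44,56,8)
river: ρ → (8,56,-44)
river: ρ → (-44,32,20)
river: ρ → (20,48,-28)
ρ-cycle length = 8 (tail of 1 descent step not counted)

8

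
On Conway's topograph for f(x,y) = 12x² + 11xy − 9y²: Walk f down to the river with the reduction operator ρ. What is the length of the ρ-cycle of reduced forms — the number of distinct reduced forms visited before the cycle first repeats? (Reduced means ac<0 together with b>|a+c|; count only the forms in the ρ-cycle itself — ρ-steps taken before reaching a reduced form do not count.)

D = 553, ⌊√D⌋ = 23
river: ρ → (-9,7,14)
river: ρ → (14,21,-2)
river: ρ → (-2,23,3)
river: ρ → (3,19,-16)
river: ρ → (-16,13,6)
river: ρ → (6,23,-1)
river: ρ → (-1,23,6)
river: ρ → (6,13,-16)
river: ρ → (-16,19,3)
river: ρ → (3,23,-2)
river: ρ → (-2,21,14)
river: ρ → (14,7,-9)
river: ρ → (-9,11,12)
river: ρ → (12,13,-8)
river: ρ → (-8,19,6)
river: ρ → (6,17,-11)
river: ρ → (-11,5,12)
river: ρ → (12,19,-4)
river: ρ → (-4,21,7)
river: ρ → (7,21,-4)
river: ρ → (-4,19,12)
river: ρ → (12,5,-11)
river: ρ → (-11,17,6)
river: ρ → (6,19,-8)
river: ρ → (-8,13,12)
river: ρ → (12,11,-9)
ρ-cycle length = 26 (tail of 0 descent steps not counted)

26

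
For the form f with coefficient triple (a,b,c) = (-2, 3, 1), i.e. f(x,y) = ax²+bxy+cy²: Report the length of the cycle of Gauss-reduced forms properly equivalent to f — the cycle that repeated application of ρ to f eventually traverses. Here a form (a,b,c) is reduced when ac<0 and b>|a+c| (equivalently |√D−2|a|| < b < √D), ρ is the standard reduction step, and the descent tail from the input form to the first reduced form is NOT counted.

D = 17, ⌊√D⌋ = 4
river: ρ → (1,3,-2)
river: ρ → (-2,1,2)
river: ρ → (2,3,-1)
river: ρ → (-1,3,2)
river: ρ → (2,1,-2)
river: ρ → (-2,3,1)
ρ-cycle length = 6 (tail of 0 descent steps not counted)

6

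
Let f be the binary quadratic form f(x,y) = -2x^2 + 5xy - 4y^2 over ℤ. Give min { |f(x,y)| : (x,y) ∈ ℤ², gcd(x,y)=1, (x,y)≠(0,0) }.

translate: b→-1 (≡-5 mod 4), so (2,-5,4)→(2,-1,1)
flip: (2,-1,1)→(1,1,2)
reduced (well bottom): (1,1,2) with a≤c, −a<b≤a
well minimum |f| = |-1| = 1 (negative-definite)

1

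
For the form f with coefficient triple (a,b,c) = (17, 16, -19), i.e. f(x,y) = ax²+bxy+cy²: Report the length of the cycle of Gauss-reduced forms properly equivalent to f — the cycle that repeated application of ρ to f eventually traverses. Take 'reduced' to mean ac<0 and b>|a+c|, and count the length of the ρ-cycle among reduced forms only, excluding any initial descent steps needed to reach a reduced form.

D = 1548, ⌊√D⌋ = 39
river: ρ → (-19,22,14)
river: ρ → (14,34,-7)
river: ρ → (-7,36,9)
river: ρ → (9,36,-7)
river: ρ → (-7,34,14)
river: ρ → (14,22,-19)
river: ρ → (-19,16,17)
river: ρ → (17,18,-18)
river: ρ → (-18,18,17)
river: ρ → (17,16,-19)
ρ-cycle length = 10 (tail of 0 descent steps not counted)

10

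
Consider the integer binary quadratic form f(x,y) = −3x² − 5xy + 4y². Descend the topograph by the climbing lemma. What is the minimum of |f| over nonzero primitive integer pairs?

descent: ρ → (4,5,-3)  [lands on river]
river: ρ → (-3,7,2)
river: ρ → (2,5,-6)
river: ρ → (-6,7,1)
river: ρ → (1,7,-6)
river: ρ → (-6,5,2)
river: ρ → (2,7,-3)
river: ρ → (-3,5,4)
river: ρ → (4,3,-4)
river: ρ → (-4,5,3)
river: ρ → (3,7,-2)
river: ρ → (-2,5,6)
river: ρ → (6,7,-1)
river: ρ → (-1,7,6)
river: ρ → (6,5,-2)
river: ρ → (-2,7,3)
river: ρ → (3,5,-4)
river: ρ → (-4,3,4)
closes: descent 1, river 18
min |a| on river = 1

1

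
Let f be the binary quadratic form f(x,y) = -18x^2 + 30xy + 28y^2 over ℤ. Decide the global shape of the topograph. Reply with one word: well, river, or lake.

D = b²−4ac = 30² − 4·(-18)·28 = 2916
D = 54² is a perfect square ⇒ form factors over ℤ ⇒ lakes

lake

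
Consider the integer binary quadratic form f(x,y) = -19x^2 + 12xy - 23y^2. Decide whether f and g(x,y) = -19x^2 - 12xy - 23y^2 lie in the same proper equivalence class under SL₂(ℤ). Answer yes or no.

D₁ = -1604, D₂ = -1604
f is negative-definite; reduce −f:
−f: reduced (well bottom): (19,-12,23) with a≤c, −a<b≤a
flip sign back: reduced form of f is (-19,12,-23)
g is negative-definite; reduce −g:
−g: reduced (well bottom): (19,12,23) with a≤c, −a<b≤a
flip sign back: reduced form of g is (-19,-12,-23)
reduced forms (-19, 12, -23) vs (-19, -12, -23) ⇒ inequivalent

no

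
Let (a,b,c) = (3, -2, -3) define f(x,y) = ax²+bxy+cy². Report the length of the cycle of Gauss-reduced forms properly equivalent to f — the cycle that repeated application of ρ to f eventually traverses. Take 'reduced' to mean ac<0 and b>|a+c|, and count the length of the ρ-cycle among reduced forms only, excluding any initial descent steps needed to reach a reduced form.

D = 40, ⌊√D⌋ = 6
descent: ρ → (-3,2,3)  [lands on river]
river: ρ → (3,4,-2)
river: ρ → (-2,4,3)
river: ρ → (3,2,-3)
river: ρ → (-3,4,2)
river: ρ → (2,4,-3)
ρ-cycle length = 6 (tail of 1 descent step not counted)

6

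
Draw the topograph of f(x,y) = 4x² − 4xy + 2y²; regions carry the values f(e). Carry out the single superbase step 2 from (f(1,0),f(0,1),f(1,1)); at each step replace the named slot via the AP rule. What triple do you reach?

start (4,2,2) = (f(1,0),f(0,1),f(1,1))
replace slot 2: 2·(4+2) − 2 = 10 → (4,10,2)

4,10,2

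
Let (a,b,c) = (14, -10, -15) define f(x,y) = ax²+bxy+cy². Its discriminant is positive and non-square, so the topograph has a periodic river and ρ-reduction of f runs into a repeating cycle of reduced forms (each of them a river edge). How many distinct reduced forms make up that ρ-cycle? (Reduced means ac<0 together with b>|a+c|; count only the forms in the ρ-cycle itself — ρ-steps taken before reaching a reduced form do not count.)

D = 940, ⌊√D⌋ = 30
descent: ρ → (-15,10,14)  [lands on river]
river: ρ → (14,18,-11)
river: ρ → (-11,26,6)
river: ρ → (6,22,-19)
river: ρ → (-19,16,9)
river: ρ → (9,20,-15)
ρ-cycle length = 6 (tail of 1 descent step not counted)

6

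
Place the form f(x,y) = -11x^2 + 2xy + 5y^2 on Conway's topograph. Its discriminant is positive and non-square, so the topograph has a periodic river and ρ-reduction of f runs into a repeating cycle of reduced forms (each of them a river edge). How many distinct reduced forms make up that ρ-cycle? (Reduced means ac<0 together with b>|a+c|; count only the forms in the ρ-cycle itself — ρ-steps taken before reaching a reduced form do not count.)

D = 224, ⌊√D⌋ = 14
descent: ρ → (5,8,-8)  [lands on river]
river: ρ → (-8,8,5)
river: ρ → (5,12,-4)
river: ρ → (-4,12,5)
ρ-cycle length = 4 (tail of 1 descent step not counted)

4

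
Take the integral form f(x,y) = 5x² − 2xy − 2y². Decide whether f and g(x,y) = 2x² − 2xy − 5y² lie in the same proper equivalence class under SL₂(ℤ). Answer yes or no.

D₁ = 44, D₂ = 44
river cycle of f (length 2): (-2, 6, 1), (1, 6, -2)
river cycle of g (length 2): (2, 6, -1), (-1, 6, 2)
cycles differ ⇒ inequivalent

no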